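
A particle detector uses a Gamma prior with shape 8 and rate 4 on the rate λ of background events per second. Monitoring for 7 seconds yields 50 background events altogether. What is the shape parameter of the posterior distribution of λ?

Total count 50 over total exposure 7 seconds.
By Gamma–Poisson conjugacy, the posterior is Gamma(α + Σx, β + Σt) = Gamma(8 + 50, 4 + 7) = Gamma(58, 11).

58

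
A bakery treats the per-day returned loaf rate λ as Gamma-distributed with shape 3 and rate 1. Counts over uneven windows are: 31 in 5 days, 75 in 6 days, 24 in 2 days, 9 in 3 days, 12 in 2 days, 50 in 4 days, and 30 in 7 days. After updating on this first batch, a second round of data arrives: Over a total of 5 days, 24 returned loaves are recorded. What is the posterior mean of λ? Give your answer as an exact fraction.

258/35

Total count: 31 + 75 + 24 + 9 + 12 + 50 + 30 = 231.
Total exposure: 5 + 6 + 2 + 3 + 2 + 4 + 7 = 29 days.
After the first batch: Gamma(3 + 231, 1 + 29) = Gamma(234, 30).
Total count 24 over total exposure 5 days.
After the second batch: Gamma(234 + 24, 30 + 5) = Gamma(258, 35).
Posterior mean = α'/β' = 258/35.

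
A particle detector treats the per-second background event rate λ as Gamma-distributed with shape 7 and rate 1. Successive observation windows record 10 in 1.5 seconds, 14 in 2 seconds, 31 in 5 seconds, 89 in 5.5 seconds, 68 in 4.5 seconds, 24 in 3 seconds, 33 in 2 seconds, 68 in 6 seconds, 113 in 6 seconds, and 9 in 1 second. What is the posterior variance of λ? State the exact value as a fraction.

Total count: 10 + 14 + 31 + 89 + 68 + 24 + 33 + 68 + 113 + 9 = 459.
Total exposure: 1.5 + 2 + 5 + 5.5 + 4.5 + 3 + 2 + 6 + 6 + 1 = 36.5 seconds.
Gamma(α, β) with Poisson data over total exposure Σt gives posterior Gamma(α+Σx, β+Σt) = Gamma(466, 75/2).
Posterior variance = α'/β'² = 466/(5625/4) = 1864/5625.

1864/5625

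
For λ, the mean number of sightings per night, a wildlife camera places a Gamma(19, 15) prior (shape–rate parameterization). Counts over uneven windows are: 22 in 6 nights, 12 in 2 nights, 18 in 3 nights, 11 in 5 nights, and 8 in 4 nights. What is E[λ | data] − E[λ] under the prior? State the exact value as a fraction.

137/105

Total count: 22 + 12 + 18 + 11 + 8 = 71.
Total exposure: 6 + 2 + 3 + 5 + 4 = 20 nights.
Conjugate update: add total count to the shape and total exposure to the rate, giving Gamma(90, 35).
Posterior mean = 90/35 = 18/7; prior mean = 19/15 = 19/15. Difference = 18/7 − 19/15 = 137/105.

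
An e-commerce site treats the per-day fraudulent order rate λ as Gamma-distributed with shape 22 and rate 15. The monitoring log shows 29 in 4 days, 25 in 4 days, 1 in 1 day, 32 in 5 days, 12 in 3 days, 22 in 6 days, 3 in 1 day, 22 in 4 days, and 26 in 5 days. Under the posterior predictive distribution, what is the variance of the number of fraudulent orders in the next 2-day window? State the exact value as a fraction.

Total count: 29 + 25 + 1 + 32 + 12 + 22 + 3 + 22 + 26 = 172.
Total exposure: 4 + 4 + 1 + 5 + 3 + 6 + 1 + 4 + 5 = 33 days.
Gamma(α, β) with Poisson data over total exposure Σt gives posterior Gamma(α+Σx, β+Σt) = Gamma(194, 48).
The posterior predictive for a window of length T is Negative Binomial with variance T·α'·(β'+T)/β'² = 2·194·50/2304 = 2425/288.

2425/288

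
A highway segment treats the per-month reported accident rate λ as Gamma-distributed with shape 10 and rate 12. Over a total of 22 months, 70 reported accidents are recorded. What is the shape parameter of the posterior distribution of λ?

Total count 70 over total exposure 22 months.
The Gamma prior is conjugate for the Poisson rate, so λ | data ~ Gamma(10+70, 12+22) = Gamma(80, 34).

80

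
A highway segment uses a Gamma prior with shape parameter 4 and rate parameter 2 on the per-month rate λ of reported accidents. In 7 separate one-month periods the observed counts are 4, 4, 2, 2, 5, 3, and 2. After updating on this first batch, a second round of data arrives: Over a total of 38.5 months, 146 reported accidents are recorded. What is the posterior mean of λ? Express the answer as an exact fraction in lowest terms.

Total count: 4 + 4 + 2 + 2 + 5 + 3 + 2 = 22.
Total exposure: 7 months.
After the first batch: Gamma(4 + 22, 2 + 7) = Gamma(26, 9).
Total count 146 over total exposure 38.5 months.
After the second batch: Gamma(26 + 146, 9 + 38.5) = Gamma(172, 95/2).
Posterior mean = α'/β' = 172/(95/2) = 344/95.

344/95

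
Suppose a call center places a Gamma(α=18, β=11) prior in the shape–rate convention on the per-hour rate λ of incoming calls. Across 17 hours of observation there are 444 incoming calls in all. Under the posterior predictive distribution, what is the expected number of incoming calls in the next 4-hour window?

Total count 444 over total exposure 17 hours.
Posterior: α' = 18 + 444 = 462, β' = 11 + 17 = 28.
Predictive mean over a 4-hour window = T·E[λ|data] = 4·462/28 = 66.

66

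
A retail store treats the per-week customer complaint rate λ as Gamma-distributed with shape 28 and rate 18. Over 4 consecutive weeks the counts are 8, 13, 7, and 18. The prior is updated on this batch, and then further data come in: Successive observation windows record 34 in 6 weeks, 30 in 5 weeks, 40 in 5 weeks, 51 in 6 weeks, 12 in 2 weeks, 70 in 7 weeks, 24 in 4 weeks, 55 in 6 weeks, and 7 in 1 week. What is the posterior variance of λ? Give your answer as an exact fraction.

Total count: 8 + 13 + 7 + 18 = 46.
Total exposure: 4 weeks.
After the first batch: Gamma(28 + 46, 18 + 4) = Gamma(74, 22).
Total count: 34 + 30 + 40 + 51 + 12 + 70 + 24 + 55 + 7 = 323.
Total exposure: 6 + 5 + 5 + 6 + 2 + 7 + 4 + 6 + 1 = 42 weeks.
After the second batch: Gamma(74 + 323, 22 + 42) = Gamma(397, 64).
Posterior variance = α'/β'² = 397/4096.

397/4096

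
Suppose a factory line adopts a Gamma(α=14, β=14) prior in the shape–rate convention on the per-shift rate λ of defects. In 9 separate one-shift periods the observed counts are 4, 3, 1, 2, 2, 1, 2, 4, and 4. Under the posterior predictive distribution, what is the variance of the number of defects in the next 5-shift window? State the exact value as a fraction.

5180/529

Total count: 4 + 3 + 1 + 2 + 2 + 1 + 2 + 4 + 4 = 23.
Total exposure: 9 shifts.
Posterior: α' = 14 + 23 = 37, β' = 14 + 9 = 23.
The posterior predictive for a window of length T is Negative Binomial with variance T·α'·(β'+T)/β'² = 5·37·28/529 = 5180/529.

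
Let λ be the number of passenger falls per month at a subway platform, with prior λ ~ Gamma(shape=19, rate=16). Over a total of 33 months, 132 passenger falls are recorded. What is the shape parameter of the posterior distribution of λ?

151

Total count 132 over total exposure 33 months.
Conjugate update: add total count to the shape and total exposure to the rate, giving Gamma(151, 49).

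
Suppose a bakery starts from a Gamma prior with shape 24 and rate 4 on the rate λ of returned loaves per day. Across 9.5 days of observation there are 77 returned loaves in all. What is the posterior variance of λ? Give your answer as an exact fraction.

404/729

Total count 77 over total exposure 9.5 days.
Conjugate update: add total count to the shape and total exposure to the rate, giving Gamma(101, 27/2).
Posterior variance = α'/β'² = 101/(729/4) = 404/729.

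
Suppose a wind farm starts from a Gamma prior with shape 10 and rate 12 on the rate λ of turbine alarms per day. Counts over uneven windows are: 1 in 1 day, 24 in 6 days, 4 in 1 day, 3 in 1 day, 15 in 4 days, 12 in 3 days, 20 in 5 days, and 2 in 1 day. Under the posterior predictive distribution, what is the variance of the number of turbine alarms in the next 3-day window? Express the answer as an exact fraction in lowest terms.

Total count: 1 + 24 + 4 + 3 + 15 + 12 + 20 + 2 = 81.
Total exposure: 1 + 6 + 1 + 1 + 4 + 3 + 5 + 1 = 22 days.
Posterior: α' = 10 + 81 = 91, β' = 12 + 22 = 34.
The posterior predictive for a window of length T is Negative Binomial with variance T·α'·(β'+T)/β'² = 3·91·37/1156 = 10101/1156.

10101/1156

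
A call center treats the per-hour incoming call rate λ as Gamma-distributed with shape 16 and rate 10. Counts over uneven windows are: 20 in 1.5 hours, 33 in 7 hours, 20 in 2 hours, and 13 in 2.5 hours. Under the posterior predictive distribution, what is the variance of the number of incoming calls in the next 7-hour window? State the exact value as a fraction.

21420/529

Total count: 20 + 33 + 20 + 13 = 86.
Total exposure: 1.5 + 7 + 2 + 2.5 = 13 hours.
Posterior: α' = 16 + 86 = 102, β' = 10 + 13 = 23.
The posterior predictive for a window of length T is Negative Binomial with variance T·α'·(β'+T)/β'² = 7·102·30/529 = 21420/529.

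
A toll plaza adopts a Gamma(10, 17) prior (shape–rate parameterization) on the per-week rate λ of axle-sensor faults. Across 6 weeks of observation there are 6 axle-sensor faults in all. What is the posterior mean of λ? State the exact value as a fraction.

16/23

Total count 6 over total exposure 6 weeks.
Gamma(α, β) with Poisson data over total exposure Σt gives posterior Gamma(α+Σx, β+Σt) = Gamma(16, 23).
Posterior mean = α'/β' = 16/23.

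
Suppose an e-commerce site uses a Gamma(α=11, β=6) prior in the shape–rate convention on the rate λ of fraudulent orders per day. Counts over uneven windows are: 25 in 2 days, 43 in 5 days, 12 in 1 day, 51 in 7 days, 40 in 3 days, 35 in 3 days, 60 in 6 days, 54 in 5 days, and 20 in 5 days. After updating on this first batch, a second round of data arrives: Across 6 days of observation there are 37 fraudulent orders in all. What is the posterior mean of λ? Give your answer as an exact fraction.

Total count: 25 + 43 + 12 + 51 + 40 + 35 + 60 + 54 + 20 = 340.
Total exposure: 2 + 5 + 1 + 7 + 3 + 3 + 6 + 5 + 5 = 37 days.
After the first batch: Gamma(11 + 340, 6 + 37) = Gamma(351, 43).
Total count 37 over total exposure 6 days.
After the second batch: Gamma(351 + 37, 43 + 6) = Gamma(388, 49).
Posterior mean = α'/β' = 388/49.

388/49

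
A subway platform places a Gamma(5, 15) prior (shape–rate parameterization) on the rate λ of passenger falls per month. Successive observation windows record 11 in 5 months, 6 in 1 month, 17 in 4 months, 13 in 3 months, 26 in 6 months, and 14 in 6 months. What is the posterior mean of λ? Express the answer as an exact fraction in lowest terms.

23/10

Total count: 11 + 6 + 17 + 13 + 26 + 14 = 87.
Total exposure: 5 + 1 + 4 + 3 + 6 + 6 = 25 months.
Gamma(α, β) with Poisson data over total exposure Σt gives posterior Gamma(α+Σx, β+Σt) = Gamma(92, 40).
Posterior mean = α'/β' = 92/40 = 23/10.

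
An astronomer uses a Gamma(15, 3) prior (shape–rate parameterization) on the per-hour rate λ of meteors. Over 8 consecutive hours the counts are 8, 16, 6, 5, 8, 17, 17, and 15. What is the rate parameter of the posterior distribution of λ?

11

Total count: 8 + 16 + 6 + 5 + 8 + 17 + 17 + 15 = 92.
Total exposure: 8 hours.
Conjugate update: add total count to the shape and total exposure to the rate, giving Gamma(107, 11).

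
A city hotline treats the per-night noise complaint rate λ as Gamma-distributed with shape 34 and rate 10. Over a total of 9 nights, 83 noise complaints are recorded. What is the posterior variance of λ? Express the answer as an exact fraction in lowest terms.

Total count 83 over total exposure 9 nights.
The Gamma prior is conjugate for the Poisson rate, so λ | data ~ Gamma(34+83, 10+9) = Gamma(117, 19).
Posterior variance = α'/β'² = 117/361.

117/361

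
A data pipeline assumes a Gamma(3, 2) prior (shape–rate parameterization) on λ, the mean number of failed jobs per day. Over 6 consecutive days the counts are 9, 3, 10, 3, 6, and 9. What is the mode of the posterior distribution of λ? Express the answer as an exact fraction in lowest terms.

Total count: 9 + 3 + 10 + 3 + 6 + 9 = 40.
Total exposure: 6 days.
Conjugate update: add total count to the shape and total exposure to the rate, giving Gamma(43, 8).
Posterior mode = (α'−1)/β' = 42/8 = 21/4.

21/4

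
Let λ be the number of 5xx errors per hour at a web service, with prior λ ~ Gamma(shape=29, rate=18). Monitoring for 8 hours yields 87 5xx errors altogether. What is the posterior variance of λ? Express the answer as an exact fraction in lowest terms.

29/169

Total count 87 over total exposure 8 hours.
By Gamma–Poisson conjugacy, the posterior is Gamma(α + Σx, β + Σt) = Gamma(29 + 87, 18 + 8) = Gamma(116, 26).
Posterior variance = α'/β'² = 116/676 = 29/169.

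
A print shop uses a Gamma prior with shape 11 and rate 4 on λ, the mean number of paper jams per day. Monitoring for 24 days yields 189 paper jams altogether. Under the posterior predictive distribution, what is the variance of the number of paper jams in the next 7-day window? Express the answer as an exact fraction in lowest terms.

125/2

Total count 189 over total exposure 24 days.
By Gamma–Poisson conjugacy, the posterior is Gamma(α + Σx, β + Σt) = Gamma(11 + 189, 4 + 24) = Gamma(200, 28).
The posterior predictive for a window of length T is Negative Binomial with variance T·α'·(β'+T)/β'² = 7·200·35/784 = 125/2.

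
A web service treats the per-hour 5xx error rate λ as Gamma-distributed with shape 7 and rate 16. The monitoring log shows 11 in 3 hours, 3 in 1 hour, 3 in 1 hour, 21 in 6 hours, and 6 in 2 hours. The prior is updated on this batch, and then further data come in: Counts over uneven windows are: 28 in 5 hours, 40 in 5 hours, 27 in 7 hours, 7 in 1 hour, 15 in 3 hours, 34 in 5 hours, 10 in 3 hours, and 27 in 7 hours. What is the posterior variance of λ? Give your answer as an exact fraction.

239/4225

Total count: 11 + 3 + 3 + 21 + 6 = 44.
Total exposure: 3 + 1 + 1 + 6 + 2 = 13 hours.
After the first batch: Gamma(7 + 44, 16 + 13) = Gamma(51, 29).
Total count: 28 + 40 + 27 + 7 + 15 + 34 + 10 + 27 = 188.
Total exposure: 5 + 5 + 7 + 1 + 3 + 5 + 3 + 7 = 36 hours.
After the second batch: Gamma(51 + 188, 29 + 36) = Gamma(239, 65).
Posterior variance = α'/β'² = 239/4225.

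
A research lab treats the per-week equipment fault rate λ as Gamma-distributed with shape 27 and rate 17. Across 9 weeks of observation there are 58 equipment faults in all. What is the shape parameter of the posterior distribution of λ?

85

Total count 58 over total exposure 9 weeks.
The Gamma prior is conjugate for the Poisson rate, so λ | data ~ Gamma(27+58, 17+9) = Gamma(85, 26).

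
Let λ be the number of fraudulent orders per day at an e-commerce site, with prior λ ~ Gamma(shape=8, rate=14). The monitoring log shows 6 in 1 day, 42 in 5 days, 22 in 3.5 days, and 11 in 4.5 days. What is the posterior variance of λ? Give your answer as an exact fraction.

89/784

Total count: 6 + 42 + 22 + 11 = 81.
Total exposure: 1 + 5 + 3.5 + 4.5 = 14 days.
By Gamma–Poisson conjugacy, the posterior is Gamma(α + Σx, β + Σt) = Gamma(8 + 81, 14 + 14) = Gamma(89, 28).
Posterior variance = α'/β'² = 89/784.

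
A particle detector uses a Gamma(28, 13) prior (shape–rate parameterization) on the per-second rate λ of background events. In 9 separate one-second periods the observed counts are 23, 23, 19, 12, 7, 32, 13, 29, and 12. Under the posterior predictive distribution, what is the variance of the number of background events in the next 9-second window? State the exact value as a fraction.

2511/22

Total count: 23 + 23 + 19 + 12 + 7 + 32 + 13 + 29 + 12 = 170.
Total exposure: 9 seconds.
Conjugate update: add total count to the shape and total exposure to the rate, giving Gamma(198, 22).
The posterior predictive for a window of length T is Negative Binomial with variance T·α'·(β'+T)/β'² = 9·198·31/484 = 2511/22.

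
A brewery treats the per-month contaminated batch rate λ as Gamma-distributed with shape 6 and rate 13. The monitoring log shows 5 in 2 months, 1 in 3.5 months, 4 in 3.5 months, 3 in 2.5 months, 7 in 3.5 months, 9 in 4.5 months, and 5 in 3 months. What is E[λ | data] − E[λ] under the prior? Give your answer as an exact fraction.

614/923

Total count: 5 + 1 + 4 + 3 + 7 + 9 + 5 = 34.
Total exposure: 2 + 3.5 + 3.5 + 2.5 + 3.5 + 4.5 + 3 = 22.5 months.
Conjugate update: add total count to the shape and total exposure to the rate, giving Gamma(40, 71/2).
Posterior mean = 40/(71/2) = 80/71; prior mean = 6/13 = 6/13. Difference = 80/71 − 6/13 = 614/923.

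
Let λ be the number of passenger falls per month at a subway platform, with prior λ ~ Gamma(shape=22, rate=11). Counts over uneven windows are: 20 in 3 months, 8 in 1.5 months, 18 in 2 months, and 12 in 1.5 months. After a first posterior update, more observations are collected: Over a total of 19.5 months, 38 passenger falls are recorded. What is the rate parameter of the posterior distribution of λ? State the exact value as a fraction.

Total count: 20 + 8 + 18 + 12 = 58.
Total exposure: 3 + 1.5 + 2 + 1.5 = 8 months.
After the first batch: Gamma(22 + 58, 11 + 8) = Gamma(80, 19).
Total count 38 over total exposure 19.5 months.
After the second batch: Gamma(80 + 38, 19 + 19.5) = Gamma(118, 77/2).

77/2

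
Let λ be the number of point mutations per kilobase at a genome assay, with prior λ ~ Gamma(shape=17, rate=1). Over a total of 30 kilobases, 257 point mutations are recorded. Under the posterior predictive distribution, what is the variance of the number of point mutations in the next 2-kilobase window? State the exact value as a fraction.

Total count 257 over total exposure 30 kilobases.
By Gamma–Poisson conjugacy, the posterior is Gamma(α + Σx, β + Σt) = Gamma(17 + 257, 1 + 30) = Gamma(274, 31).
The posterior predictive for a window of length T is Negative Binomial with variance T·α'·(β'+T)/β'² = 2·274·33/961 = 18084/961.

18084/961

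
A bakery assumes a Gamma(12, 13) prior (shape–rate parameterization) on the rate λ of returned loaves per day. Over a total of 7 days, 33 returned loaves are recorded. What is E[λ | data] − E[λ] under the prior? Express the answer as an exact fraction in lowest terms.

69/52

Total count 33 over total exposure 7 days.
By Gamma–Poisson conjugacy, the posterior is Gamma(α + Σx, β + Σt) = Gamma(12 + 33, 13 + 7) = Gamma(45, 20).
Posterior mean = 45/20 = 9/4; prior mean = 12/13 = 12/13. Difference = 9/4 − 12/13 = 69/52.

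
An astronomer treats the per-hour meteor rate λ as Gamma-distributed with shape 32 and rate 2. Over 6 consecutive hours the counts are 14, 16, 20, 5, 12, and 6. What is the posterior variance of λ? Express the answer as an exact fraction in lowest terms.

105/64

Total count: 14 + 16 + 20 + 5 + 12 + 6 = 73.
Total exposure: 6 hours.
By Gamma–Poisson conjugacy, the posterior is Gamma(α + Σx, β + Σt) = Gamma(32 + 73, 2 + 6) = Gamma(105, 8).
Posterior variance = α'/β'² = 105/64.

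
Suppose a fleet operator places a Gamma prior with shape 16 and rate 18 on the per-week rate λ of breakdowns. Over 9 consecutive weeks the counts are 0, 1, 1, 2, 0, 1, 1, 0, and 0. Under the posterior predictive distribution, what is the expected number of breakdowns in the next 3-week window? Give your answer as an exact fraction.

Total count: 0 + 1 + 1 + 2 + 0 + 1 + 1 + 0 + 0 = 6.
Total exposure: 9 weeks.
Posterior: α' = 16 + 6 = 22, β' = 18 + 9 = 27.
Predictive mean over a 3-week window = T·E[λ|data] = 3·22/27 = 22/9.

22/9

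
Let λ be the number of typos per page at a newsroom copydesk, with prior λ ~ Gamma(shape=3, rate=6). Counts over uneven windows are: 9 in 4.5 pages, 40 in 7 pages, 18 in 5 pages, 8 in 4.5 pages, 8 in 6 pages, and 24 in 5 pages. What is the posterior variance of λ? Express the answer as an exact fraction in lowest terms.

Total count: 9 + 40 + 18 + 8 + 8 + 24 = 107.
Total exposure: 4.5 + 7 + 5 + 4.5 + 6 + 5 = 32 pages.
Posterior: α' = 3 + 107 = 110, β' = 6 + 32 = 38.
Posterior variance = α'/β'² = 110/1444 = 55/722.

55/722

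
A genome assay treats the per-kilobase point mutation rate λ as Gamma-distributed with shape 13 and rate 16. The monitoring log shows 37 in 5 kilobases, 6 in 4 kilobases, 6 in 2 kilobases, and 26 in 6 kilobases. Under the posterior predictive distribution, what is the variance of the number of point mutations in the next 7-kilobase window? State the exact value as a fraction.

2240/99

Total count: 37 + 6 + 6 + 26 = 75.
Total exposure: 5 + 4 + 2 + 6 = 17 kilobases.
Conjugate update: add total count to the shape and total exposure to the rate, giving Gamma(88, 33).
The posterior predictive for a window of length T is Negative Binomial with variance T·α'·(β'+T)/β'² = 7·88·40/1089 = 2240/99.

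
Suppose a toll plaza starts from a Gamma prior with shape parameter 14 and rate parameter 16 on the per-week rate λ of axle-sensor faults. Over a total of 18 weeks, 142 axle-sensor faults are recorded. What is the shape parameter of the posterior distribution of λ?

Total count 142 over total exposure 18 weeks.
Gamma(α, β) with Poisson data over total exposure Σt gives posterior Gamma(α+Σx, β+Σt) = Gamma(156, 34).

156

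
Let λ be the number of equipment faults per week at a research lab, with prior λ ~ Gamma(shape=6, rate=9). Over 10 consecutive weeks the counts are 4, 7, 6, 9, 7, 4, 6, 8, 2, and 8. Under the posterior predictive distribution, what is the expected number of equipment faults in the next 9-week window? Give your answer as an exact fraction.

603/19

Total count: 4 + 7 + 6 + 9 + 7 + 4 + 6 + 8 + 2 + 8 = 61.
Total exposure: 10 weeks.
The Gamma prior is conjugate for the Poisson rate, so λ | data ~ Gamma(6+61, 9+10) = Gamma(67, 19).
Predictive mean over a 9-week window = T·E[λ|data] = 9·67/19 = 603/19.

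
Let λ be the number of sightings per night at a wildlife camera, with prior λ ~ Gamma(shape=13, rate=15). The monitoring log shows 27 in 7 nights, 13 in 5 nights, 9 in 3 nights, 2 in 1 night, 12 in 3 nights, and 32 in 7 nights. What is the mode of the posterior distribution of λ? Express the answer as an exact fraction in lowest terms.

107/41

Total count: 27 + 13 + 9 + 2 + 12 + 32 = 95.
Total exposure: 7 + 5 + 3 + 1 + 3 + 7 = 26 nights.
By Gamma–Poisson conjugacy, the posterior is Gamma(α + Σx, β + Σt) = Gamma(13 + 95, 15 + 26) = Gamma(108, 41).
Posterior mode = (α'−1)/β' = 107/41.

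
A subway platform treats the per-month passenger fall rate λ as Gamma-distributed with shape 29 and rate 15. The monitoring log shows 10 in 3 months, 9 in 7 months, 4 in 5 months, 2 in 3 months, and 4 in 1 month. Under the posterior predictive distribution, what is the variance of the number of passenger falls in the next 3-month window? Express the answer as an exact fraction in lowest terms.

Total count: 10 + 9 + 4 + 2 + 4 = 29.
Total exposure: 3 + 7 + 5 + 3 + 1 = 19 months.
Gamma(α, β) with Poisson data over total exposure Σt gives posterior Gamma(α+Σx, β+Σt) = Gamma(58, 34).
The posterior predictive for a window of length T is Negative Binomial with variance T·α'·(β'+T)/β'² = 3·58·37/1156 = 3219/578.

3219/578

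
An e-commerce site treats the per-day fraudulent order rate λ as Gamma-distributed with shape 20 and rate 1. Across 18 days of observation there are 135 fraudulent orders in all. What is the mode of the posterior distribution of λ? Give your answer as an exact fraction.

Total count 135 over total exposure 18 days.
Conjugate update: add total count to the shape and total exposure to the rate, giving Gamma(155, 19).
Posterior mode = (α'−1)/β' = 154/19.

154/19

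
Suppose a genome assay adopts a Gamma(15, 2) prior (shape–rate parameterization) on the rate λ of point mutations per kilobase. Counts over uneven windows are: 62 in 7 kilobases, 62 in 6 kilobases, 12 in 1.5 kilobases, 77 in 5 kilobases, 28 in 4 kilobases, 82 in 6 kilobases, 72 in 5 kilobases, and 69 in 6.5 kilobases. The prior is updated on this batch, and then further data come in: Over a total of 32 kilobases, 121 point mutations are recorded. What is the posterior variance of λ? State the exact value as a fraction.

Total count: 62 + 62 + 12 + 77 + 28 + 82 + 72 + 69 = 464.
Total exposure: 7 + 6 + 1.5 + 5 + 4 + 6 + 5 + 6.5 = 41 kilobases.
After the first batch: Gamma(15 + 464, 2 + 41) = Gamma(479, 43).
Total count 121 over total exposure 32 kilobases.
After the second batch: Gamma(479 + 121, 43 + 32) = Gamma(600, 75).
Posterior variance = α'/β'² = 600/5625 = 8/75.

8/75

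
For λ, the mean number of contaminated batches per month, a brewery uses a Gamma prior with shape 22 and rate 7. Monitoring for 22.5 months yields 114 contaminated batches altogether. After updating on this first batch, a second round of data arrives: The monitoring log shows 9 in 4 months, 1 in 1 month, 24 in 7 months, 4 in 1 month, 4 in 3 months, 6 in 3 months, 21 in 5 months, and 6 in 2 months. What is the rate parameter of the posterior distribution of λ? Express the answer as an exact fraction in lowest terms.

Total count 114 over total exposure 22.5 months.
After the first batch: Gamma(22 + 114, 7 + 22.5) = Gamma(136, 59/2).
Total count: 9 + 1 + 24 + 4 + 4 + 6 + 21 + 6 = 75.
Total exposure: 4 + 1 + 7 + 1 + 3 + 3 + 5 + 2 = 26 months.
After the second batch: Gamma(136 + 75, 59/2 + 26) = Gamma(211, 111/2).

111/2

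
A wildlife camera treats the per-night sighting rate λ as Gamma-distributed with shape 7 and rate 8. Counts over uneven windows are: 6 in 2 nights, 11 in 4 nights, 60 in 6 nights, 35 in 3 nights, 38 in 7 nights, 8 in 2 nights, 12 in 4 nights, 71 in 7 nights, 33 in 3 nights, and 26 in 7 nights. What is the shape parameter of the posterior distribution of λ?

Total count: 6 + 11 + 60 + 35 + 38 + 8 + 12 + 71 + 33 + 26 = 300.
Total exposure: 2 + 4 + 6 + 3 + 7 + 2 + 4 + 7 + 3 + 7 = 45 nights.
Posterior: α' = 7 + 300 = 307, β' = 8 + 45 = 53.

307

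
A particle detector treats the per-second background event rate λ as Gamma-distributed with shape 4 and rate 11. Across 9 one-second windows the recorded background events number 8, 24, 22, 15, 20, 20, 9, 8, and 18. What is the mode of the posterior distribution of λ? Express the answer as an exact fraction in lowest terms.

Total count: 8 + 24 + 22 + 15 + 20 + 20 + 9 + 8 + 18 = 144.
Total exposure: 9 seconds.
Posterior: α' = 4 + 144 = 148, β' = 11 + 9 = 20.
Posterior mode = (α'−1)/β' = 147/20.

147/20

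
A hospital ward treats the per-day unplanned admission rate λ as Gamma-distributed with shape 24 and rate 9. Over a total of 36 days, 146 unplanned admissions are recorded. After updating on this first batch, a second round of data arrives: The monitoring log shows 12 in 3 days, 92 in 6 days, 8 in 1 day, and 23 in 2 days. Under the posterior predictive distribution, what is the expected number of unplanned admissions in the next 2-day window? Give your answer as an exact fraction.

Total count 146 over total exposure 36 days.
After the first batch: Gamma(24 + 146, 9 + 36) = Gamma(170, 45).
Total count: 12 + 92 + 8 + 23 = 135.
Total exposure: 3 + 6 + 1 + 2 = 12 days.
After the second batch: Gamma(170 + 135, 45 + 12) = Gamma(305, 57).
Predictive mean over a 2-day window = T·E[λ|data] = 2·305/57 = 610/57.

610/57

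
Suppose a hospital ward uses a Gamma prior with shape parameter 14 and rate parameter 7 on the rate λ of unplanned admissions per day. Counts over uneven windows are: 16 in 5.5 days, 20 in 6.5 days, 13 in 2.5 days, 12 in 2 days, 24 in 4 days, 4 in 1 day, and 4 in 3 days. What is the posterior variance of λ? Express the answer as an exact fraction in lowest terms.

428/3969

Total count: 16 + 20 + 13 + 12 + 24 + 4 + 4 = 93.
Total exposure: 5.5 + 6.5 + 2.5 + 2 + 4 + 1 + 3 = 24.5 days.
Posterior: α' = 14 + 93 = 107, β' = 7 + 24.5 = 63/2.
Posterior variance = α'/β'² = 107/(3969/4) = 428/3969.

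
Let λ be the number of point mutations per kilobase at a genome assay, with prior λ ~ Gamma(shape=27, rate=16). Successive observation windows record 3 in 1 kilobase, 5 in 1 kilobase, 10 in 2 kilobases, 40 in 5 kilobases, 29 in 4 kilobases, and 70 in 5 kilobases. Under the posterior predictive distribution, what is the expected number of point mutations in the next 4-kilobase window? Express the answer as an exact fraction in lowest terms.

368/17

Total count: 3 + 5 + 10 + 40 + 29 + 70 = 157.
Total exposure: 1 + 1 + 2 + 5 + 4 + 5 = 18 kilobases.
By Gamma–Poisson conjugacy, the posterior is Gamma(α + Σx, β + Σt) = Gamma(27 + 157, 16 + 18) = Gamma(184, 34).
Predictive mean over a 4-kilobase window = T·E[λ|data] = 4·184/34 = 368/17.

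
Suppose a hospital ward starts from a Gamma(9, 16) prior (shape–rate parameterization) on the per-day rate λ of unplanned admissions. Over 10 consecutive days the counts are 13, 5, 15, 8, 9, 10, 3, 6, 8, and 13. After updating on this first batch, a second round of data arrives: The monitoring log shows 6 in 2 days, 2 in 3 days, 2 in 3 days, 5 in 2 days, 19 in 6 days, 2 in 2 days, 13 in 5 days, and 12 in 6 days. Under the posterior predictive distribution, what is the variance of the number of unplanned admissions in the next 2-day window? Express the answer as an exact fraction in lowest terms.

Total count: 13 + 5 + 15 + 8 + 9 + 10 + 3 + 6 + 8 + 13 = 90.
Total exposure: 10 days.
After the first batch: Gamma(9 + 90, 16 + 10) = Gamma(99, 26).
Total count: 6 + 2 + 2 + 5 + 19 + 2 + 13 + 12 = 61.
Total exposure: 2 + 3 + 3 + 2 + 6 + 2 + 5 + 6 = 29 days.
After the second batch: Gamma(99 + 61, 26 + 29) = Gamma(160, 55).
The posterior predictive for a window of length T is Negative Binomial with variance T·α'·(β'+T)/β'² = 2·160·57/3025 = 3648/605.

3648/605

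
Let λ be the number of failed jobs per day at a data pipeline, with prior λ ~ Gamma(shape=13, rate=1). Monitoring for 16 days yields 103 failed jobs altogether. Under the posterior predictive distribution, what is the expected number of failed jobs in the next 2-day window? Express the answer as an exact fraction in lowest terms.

232/17

Total count 103 over total exposure 16 days.
By Gamma–Poisson conjugacy, the posterior is Gamma(α + Σx, β + Σt) = Gamma(13 + 103, 1 + 16) = Gamma(116, 17).
Predictive mean over a 2-day window = T·E[λ|data] = 2·116/17 = 232/17.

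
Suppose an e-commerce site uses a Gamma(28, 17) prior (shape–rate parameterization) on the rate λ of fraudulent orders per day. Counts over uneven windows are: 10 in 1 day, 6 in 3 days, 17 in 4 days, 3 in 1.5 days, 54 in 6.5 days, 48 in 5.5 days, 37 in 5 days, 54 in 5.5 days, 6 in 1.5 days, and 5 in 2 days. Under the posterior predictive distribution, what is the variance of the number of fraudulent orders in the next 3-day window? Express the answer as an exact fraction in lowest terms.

19832/1225

Total count: 10 + 6 + 17 + 3 + 54 + 48 + 37 + 54 + 6 + 5 = 240.
Total exposure: 1 + 3 + 4 + 1.5 + 6.5 + 5.5 + 5 + 5.5 + 1.5 + 2 = 35.5 days.
Posterior: α' = 28 + 240 = 268, β' = 17 + 35.5 = 105/2.
The posterior predictive for a window of length T is Negative Binomial with variance T·α'·(β'+T)/β'² = 3·268·(111/2)/(11025/4) = 19832/1225.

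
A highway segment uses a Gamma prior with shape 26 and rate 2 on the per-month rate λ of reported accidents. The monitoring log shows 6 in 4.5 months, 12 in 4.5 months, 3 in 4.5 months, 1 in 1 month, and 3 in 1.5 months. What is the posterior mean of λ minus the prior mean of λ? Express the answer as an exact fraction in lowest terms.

Total count: 6 + 12 + 3 + 1 + 3 = 25.
Total exposure: 4.5 + 4.5 + 4.5 + 1 + 1.5 = 16 months.
Conjugate update: add total count to the shape and total exposure to the rate, giving Gamma(51, 18).
Posterior mean = 51/18 = 17/6; prior mean = 26/2 = 13. Difference = 17/6 − 13 = -61/6.

-61/6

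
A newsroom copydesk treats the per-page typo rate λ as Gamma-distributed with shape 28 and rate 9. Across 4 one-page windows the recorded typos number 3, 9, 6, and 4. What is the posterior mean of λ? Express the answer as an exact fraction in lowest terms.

Total count: 3 + 9 + 6 + 4 = 22.
Total exposure: 4 pages.
The Gamma prior is conjugate for the Poisson rate, so λ | data ~ Gamma(28+22, 9+4) = Gamma(50, 13).
Posterior mean = α'/β' = 50/13.

50/13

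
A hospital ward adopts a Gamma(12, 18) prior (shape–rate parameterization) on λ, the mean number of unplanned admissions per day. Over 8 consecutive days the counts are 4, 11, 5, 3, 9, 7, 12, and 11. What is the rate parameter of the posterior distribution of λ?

Total count: 4 + 11 + 5 + 3 + 9 + 7 + 12 + 11 = 62.
Total exposure: 8 days.
Posterior: α' = 12 + 62 = 74, β' = 18 + 8 = 26.

26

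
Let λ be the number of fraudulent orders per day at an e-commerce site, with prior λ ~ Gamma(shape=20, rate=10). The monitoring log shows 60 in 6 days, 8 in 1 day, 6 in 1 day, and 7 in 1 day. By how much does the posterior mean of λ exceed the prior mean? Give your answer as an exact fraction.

63/19

Total count: 60 + 8 + 6 + 7 = 81.
Total exposure: 6 + 1 + 1 + 1 = 9 days.
The Gamma prior is conjugate for the Poisson rate, so λ | data ~ Gamma(20+81, 10+9) = Gamma(101, 19).
Posterior mean = 101/19 = 101/19; prior mean = 20/10 = 2. Difference = 101/19 − 2 = 63/19.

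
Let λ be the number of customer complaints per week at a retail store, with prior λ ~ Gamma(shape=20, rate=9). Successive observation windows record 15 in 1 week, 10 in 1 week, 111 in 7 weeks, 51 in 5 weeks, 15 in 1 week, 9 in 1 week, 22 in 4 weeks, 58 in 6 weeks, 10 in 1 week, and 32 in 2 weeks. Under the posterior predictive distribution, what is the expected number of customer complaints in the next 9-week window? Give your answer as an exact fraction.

3177/38

Total count: 15 + 10 + 111 + 51 + 15 + 9 + 22 + 58 + 10 + 32 = 333.
Total exposure: 1 + 1 + 7 + 5 + 1 + 1 + 4 + 6 + 1 + 2 = 29 weeks.
By Gamma–Poisson conjugacy, the posterior is Gamma(α + Σx, β + Σt) = Gamma(20 + 333, 9 + 29) = Gamma(353, 38).
Predictive mean over a 9-week window = T·E[λ|data] = 9·353/38 = 3177/38.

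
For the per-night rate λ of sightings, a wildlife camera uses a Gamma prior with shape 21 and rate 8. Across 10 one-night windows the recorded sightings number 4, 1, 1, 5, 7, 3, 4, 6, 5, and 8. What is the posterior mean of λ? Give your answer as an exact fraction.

65/18

Total count: 4 + 1 + 1 + 5 + 7 + 3 + 4 + 6 + 5 + 8 = 44.
Total exposure: 10 nights.
Gamma(α, β) with Poisson data over total exposure Σt gives posterior Gamma(α+Σx, β+Σt) = Gamma(65, 18).
Posterior mean = α'/β' = 65/18.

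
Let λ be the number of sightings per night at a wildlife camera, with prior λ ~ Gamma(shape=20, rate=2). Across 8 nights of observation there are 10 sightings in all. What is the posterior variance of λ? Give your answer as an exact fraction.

Total count 10 over total exposure 8 nights.
Posterior: α' = 20 + 10 = 30, β' = 2 + 8 = 10.
Posterior variance = α'/β'² = 30/100 = 3/10.

3/10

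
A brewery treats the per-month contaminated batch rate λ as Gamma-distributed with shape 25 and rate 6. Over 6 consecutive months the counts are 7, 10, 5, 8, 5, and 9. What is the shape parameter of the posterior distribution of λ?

69

Total count: 7 + 10 + 5 + 8 + 5 + 9 = 44.
Total exposure: 6 months.
Posterior: α' = 25 + 44 = 69, β' = 6 + 6 = 12.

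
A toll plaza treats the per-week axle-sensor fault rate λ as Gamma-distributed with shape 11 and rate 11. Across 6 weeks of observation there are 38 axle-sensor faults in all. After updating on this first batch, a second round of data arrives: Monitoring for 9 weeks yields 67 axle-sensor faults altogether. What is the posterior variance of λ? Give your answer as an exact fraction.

29/169

Total count 38 over total exposure 6 weeks.
After the first batch: Gamma(11 + 38, 11 + 6) = Gamma(49, 17).
Total count 67 over total exposure 9 weeks.
After the second batch: Gamma(49 + 67, 17 + 9) = Gamma(116, 26).
Posterior variance = α'/β'² = 116/676 = 29/169.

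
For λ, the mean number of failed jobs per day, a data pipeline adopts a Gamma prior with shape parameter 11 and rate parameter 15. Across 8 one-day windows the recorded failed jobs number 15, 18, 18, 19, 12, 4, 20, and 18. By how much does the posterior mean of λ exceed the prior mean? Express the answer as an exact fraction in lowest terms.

Total count: 15 + 18 + 18 + 19 + 12 + 4 + 20 + 18 = 124.
Total exposure: 8 days.
By Gamma–Poisson conjugacy, the posterior is Gamma(α + Σx, β + Σt) = Gamma(11 + 124, 15 + 8) = Gamma(135, 23).
Posterior mean = 135/23 = 135/23; prior mean = 11/15 = 11/15. Difference = 135/23 − 11/15 = 1772/345.

1772/345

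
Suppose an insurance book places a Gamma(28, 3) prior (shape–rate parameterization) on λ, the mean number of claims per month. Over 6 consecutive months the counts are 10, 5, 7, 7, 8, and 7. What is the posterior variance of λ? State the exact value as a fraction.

Total count: 10 + 5 + 7 + 7 + 8 + 7 = 44.
Total exposure: 6 months.
Posterior: α' = 28 + 44 = 72, β' = 3 + 6 = 9.
Posterior variance = α'/β'² = 72/81 = 8/9.

8/9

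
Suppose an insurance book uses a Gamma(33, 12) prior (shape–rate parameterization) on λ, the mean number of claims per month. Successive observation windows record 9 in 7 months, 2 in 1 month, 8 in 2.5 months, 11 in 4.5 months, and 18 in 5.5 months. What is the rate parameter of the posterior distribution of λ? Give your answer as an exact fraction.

Total count: 9 + 2 + 8 + 11 + 18 = 48.
Total exposure: 7 + 1 + 2.5 + 4.5 + 5.5 = 20.5 months.
The Gamma prior is conjugate for the Poisson rate, so λ | data ~ Gamma(33+48, 12+20.5) = Gamma(81, 65/2).

65/2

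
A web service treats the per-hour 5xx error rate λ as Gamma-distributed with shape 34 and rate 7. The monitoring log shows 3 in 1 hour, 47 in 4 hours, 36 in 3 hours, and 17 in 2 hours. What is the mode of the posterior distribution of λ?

8

Total count: 3 + 47 + 36 + 17 = 103.
Total exposure: 1 + 4 + 3 + 2 = 10 hours.
Conjugate update: add total count to the shape and total exposure to the rate, giving Gamma(137, 17).
Posterior mode = (α'−1)/β' = 136/17 = 8.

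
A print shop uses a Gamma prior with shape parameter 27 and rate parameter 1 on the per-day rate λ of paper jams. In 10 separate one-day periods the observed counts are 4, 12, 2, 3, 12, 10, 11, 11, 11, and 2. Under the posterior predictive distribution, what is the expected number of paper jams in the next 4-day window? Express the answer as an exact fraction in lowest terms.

Total count: 4 + 12 + 2 + 3 + 12 + 10 + 11 + 11 + 11 + 2 = 78.
Total exposure: 10 days.
Conjugate update: add total count to the shape and total exposure to the rate, giving Gamma(105, 11).
Predictive mean over a 4-day window = T·E[λ|data] = 4·105/11 = 420/11.

420/11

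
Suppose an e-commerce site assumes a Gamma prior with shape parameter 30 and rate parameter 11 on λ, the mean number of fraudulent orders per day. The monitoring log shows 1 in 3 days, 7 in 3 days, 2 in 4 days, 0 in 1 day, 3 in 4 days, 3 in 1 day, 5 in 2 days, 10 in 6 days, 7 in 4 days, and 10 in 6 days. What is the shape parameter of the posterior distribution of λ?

Total count: 1 + 7 + 2 + 0 + 3 + 3 + 5 + 10 + 7 + 10 = 48.
Total exposure: 3 + 3 + 4 + 1 + 4 + 1 + 2 + 6 + 4 + 6 = 34 days.
The Gamma prior is conjugate for the Poisson rate, so λ | data ~ Gamma(30+48, 11+34) = Gamma(78, 45).

78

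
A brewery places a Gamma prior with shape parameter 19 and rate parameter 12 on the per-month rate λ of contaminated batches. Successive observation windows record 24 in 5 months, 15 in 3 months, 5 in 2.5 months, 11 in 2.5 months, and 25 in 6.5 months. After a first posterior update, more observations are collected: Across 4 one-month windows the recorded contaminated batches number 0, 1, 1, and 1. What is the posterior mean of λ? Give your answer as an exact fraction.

204/71

Total count: 24 + 15 + 5 + 11 + 25 = 80.
Total exposure: 5 + 3 + 2.5 + 2.5 + 6.5 = 19.5 months.
After the first batch: Gamma(19 + 80, 12 + 19.5) = Gamma(99, 63/2).
Total count: 0 + 1 + 1 + 1 = 3.
Total exposure: 4 months.
After the second batch: Gamma(99 + 3, 63/2 + 4) = Gamma(102, 71/2).
Posterior mean = α'/β' = 102/(71/2) = 204/71.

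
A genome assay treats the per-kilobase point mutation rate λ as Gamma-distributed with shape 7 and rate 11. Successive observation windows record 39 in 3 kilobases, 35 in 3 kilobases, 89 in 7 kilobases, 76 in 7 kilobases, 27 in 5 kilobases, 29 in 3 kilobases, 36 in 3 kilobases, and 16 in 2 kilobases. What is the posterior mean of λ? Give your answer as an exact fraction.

Total count: 39 + 35 + 89 + 76 + 27 + 29 + 36 + 16 = 347.
Total exposure: 3 + 3 + 7 + 7 + 5 + 3 + 3 + 2 = 33 kilobases.
By Gamma–Poisson conjugacy, the posterior is Gamma(α + Σx, β + Σt) = Gamma(7 + 347, 11 + 33) = Gamma(354, 44).
Posterior mean = α'/β' = 354/44 = 177/22.

177/22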